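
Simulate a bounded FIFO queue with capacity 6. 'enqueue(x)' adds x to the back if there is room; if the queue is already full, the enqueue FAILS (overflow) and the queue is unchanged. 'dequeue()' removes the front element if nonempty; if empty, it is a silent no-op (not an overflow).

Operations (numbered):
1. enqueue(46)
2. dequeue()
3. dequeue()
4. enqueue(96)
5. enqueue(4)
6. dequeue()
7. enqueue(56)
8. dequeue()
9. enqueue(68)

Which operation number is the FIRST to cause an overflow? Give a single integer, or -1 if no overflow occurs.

Answer: -1

Derivation:
1. enqueue(46): size=1
2. dequeue(): size=0
3. dequeue(): empty, no-op, size=0
4. enqueue(96): size=1
5. enqueue(4): size=2
6. dequeue(): size=1
7. enqueue(56): size=2
8. dequeue(): size=1
9. enqueue(68): size=2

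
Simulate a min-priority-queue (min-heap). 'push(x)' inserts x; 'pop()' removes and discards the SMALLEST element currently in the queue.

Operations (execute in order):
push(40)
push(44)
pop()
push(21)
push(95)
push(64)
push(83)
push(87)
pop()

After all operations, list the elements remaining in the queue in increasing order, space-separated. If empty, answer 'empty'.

push(40): heap contents = [40]
push(44): heap contents = [40, 44]
pop() → 40: heap contents = [44]
push(21): heap contents = [21, 44]
push(95): heap contents = [21, 44, 95]
push(64): heap contents = [21, 44, 64, 95]
push(83): heap contents = [21, 44, 64, 83, 95]
push(87): heap contents = [21, 44, 64, 83, 87, 95]
pop() → 21: heap contents = [44, 64, 83, 87, 95]

Answer: 44 64 83 87 95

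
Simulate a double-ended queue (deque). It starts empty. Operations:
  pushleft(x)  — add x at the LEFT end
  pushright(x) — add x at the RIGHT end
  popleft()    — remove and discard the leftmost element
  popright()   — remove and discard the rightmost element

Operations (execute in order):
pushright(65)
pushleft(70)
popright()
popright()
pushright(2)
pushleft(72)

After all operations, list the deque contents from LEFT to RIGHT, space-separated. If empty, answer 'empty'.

Answer: 72 2

Derivation:
pushright(65): [65]
pushleft(70): [70, 65]
popright(): [70]
popright(): []
pushright(2): [2]
pushleft(72): [72, 2]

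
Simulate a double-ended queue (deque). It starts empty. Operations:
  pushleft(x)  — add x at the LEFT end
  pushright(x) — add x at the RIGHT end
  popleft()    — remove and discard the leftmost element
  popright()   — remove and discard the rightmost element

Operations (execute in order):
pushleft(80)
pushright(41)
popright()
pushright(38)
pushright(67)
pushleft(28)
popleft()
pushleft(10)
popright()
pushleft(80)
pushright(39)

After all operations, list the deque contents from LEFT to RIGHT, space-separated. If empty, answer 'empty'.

pushleft(80): [80]
pushright(41): [80, 41]
popright(): [80]
pushright(38): [80, 38]
pushright(67): [80, 38, 67]
pushleft(28): [28, 80, 38, 67]
popleft(): [80, 38, 67]
pushleft(10): [10, 80, 38, 67]
popright(): [10, 80, 38]
pushleft(80): [80, 10, 80, 38]
pushright(39): [80, 10, 80, 38, 39]

Answer: 80 10 80 38 39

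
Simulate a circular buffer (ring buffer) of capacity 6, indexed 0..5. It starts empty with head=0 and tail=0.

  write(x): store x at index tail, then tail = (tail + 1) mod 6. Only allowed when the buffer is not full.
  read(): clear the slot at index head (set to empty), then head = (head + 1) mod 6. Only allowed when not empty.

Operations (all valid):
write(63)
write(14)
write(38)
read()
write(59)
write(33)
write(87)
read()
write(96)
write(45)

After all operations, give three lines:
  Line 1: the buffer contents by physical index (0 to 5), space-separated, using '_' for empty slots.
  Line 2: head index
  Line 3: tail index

Answer: 96 45 38 59 33 87
2
2

Derivation:
write(63): buf=[63 _ _ _ _ _], head=0, tail=1, size=1
write(14): buf=[63 14 _ _ _ _], head=0, tail=2, size=2
write(38): buf=[63 14 38 _ _ _], head=0, tail=3, size=3
read(): buf=[_ 14 38 _ _ _], head=1, tail=3, size=2
write(59): buf=[_ 14 38 59 _ _], head=1, tail=4, size=3
write(33): buf=[_ 14 38 59 33 _], head=1, tail=5, size=4
write(87): buf=[_ 14 38 59 33 87], head=1, tail=0, size=5
read(): buf=[_ _ 38 59 33 87], head=2, tail=0, size=4
write(96): buf=[96 _ 38 59 33 87], head=2, tail=1, size=5
write(45): buf=[96 45 38 59 33 87], head=2, tail=2, size=6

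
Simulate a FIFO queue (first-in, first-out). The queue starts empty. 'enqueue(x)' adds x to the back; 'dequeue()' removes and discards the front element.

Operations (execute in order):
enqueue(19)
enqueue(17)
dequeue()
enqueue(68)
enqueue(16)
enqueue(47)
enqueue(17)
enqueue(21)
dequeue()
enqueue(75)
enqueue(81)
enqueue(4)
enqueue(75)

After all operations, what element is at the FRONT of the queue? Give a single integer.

Answer: 68

Derivation:
enqueue(19): queue = [19]
enqueue(17): queue = [19, 17]
dequeue(): queue = [17]
enqueue(68): queue = [17, 68]
enqueue(16): queue = [17, 68, 16]
enqueue(47): queue = [17, 68, 16, 47]
enqueue(17): queue = [17, 68, 16, 47, 17]
enqueue(21): queue = [17, 68, 16, 47, 17, 21]
dequeue(): queue = [68, 16, 47, 17, 21]
enqueue(75): queue = [68, 16, 47, 17, 21, 75]
enqueue(81): queue = [68, 16, 47, 17, 21, 75, 81]
enqueue(4): queue = [68, 16, 47, 17, 21, 75, 81, 4]
enqueue(75): queue = [68, 16, 47, 17, 21, 75, 81, 4, 75]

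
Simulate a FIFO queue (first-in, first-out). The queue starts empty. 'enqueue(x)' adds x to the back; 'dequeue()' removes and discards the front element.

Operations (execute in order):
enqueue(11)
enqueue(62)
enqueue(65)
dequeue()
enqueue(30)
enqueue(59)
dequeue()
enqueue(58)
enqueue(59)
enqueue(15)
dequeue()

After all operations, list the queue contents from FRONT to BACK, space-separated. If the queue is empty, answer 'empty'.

Answer: 30 59 58 59 15

Derivation:
enqueue(11): [11]
enqueue(62): [11, 62]
enqueue(65): [11, 62, 65]
dequeue(): [62, 65]
enqueue(30): [62, 65, 30]
enqueue(59): [62, 65, 30, 59]
dequeue(): [65, 30, 59]
enqueue(58): [65, 30, 59, 58]
enqueue(59): [65, 30, 59, 58, 59]
enqueue(15): [65, 30, 59, 58, 59, 15]
dequeue(): [30, 59, 58, 59, 15]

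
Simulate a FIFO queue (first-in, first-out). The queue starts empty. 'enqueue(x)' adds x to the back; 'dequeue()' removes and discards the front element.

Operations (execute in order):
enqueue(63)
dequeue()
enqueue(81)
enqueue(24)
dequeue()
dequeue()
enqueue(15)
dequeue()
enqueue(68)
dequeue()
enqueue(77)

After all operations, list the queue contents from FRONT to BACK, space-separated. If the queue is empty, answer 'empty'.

enqueue(63): [63]
dequeue(): []
enqueue(81): [81]
enqueue(24): [81, 24]
dequeue(): [24]
dequeue(): []
enqueue(15): [15]
dequeue(): []
enqueue(68): [68]
dequeue(): []
enqueue(77): [77]

Answer: 77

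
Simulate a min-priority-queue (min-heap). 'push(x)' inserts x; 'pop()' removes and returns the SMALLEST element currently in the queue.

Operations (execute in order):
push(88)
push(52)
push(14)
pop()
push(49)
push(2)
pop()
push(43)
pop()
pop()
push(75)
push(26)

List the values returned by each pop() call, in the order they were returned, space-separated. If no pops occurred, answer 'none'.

Answer: 14 2 43 49

Derivation:
push(88): heap contents = [88]
push(52): heap contents = [52, 88]
push(14): heap contents = [14, 52, 88]
pop() → 14: heap contents = [52, 88]
push(49): heap contents = [49, 52, 88]
push(2): heap contents = [2, 49, 52, 88]
pop() → 2: heap contents = [49, 52, 88]
push(43): heap contents = [43, 49, 52, 88]
pop() → 43: heap contents = [49, 52, 88]
pop() → 49: heap contents = [52, 88]
push(75): heap contents = [52, 75, 88]
push(26): heap contents = [26, 52, 75, 88]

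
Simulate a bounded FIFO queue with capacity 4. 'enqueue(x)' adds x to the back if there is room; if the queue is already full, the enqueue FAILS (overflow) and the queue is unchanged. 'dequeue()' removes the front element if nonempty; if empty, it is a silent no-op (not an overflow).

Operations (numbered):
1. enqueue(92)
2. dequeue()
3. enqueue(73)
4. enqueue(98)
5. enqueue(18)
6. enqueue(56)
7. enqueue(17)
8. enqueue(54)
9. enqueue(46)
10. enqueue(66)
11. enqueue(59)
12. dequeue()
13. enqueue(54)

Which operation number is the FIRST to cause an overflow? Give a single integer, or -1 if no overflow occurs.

Answer: 7

Derivation:
1. enqueue(92): size=1
2. dequeue(): size=0
3. enqueue(73): size=1
4. enqueue(98): size=2
5. enqueue(18): size=3
6. enqueue(56): size=4
7. enqueue(17): size=4=cap → OVERFLOW (fail)
8. enqueue(54): size=4=cap → OVERFLOW (fail)
9. enqueue(46): size=4=cap → OVERFLOW (fail)
10. enqueue(66): size=4=cap → OVERFLOW (fail)
11. enqueue(59): size=4=cap → OVERFLOW (fail)
12. dequeue(): size=3
13. enqueue(54): size=4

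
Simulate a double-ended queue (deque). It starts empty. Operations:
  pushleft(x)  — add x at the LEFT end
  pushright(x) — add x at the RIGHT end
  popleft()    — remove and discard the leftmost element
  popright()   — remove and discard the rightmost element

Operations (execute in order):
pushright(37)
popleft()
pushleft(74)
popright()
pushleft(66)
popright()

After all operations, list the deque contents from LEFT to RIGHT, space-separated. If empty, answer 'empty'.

pushright(37): [37]
popleft(): []
pushleft(74): [74]
popright(): []
pushleft(66): [66]
popright(): []

Answer: empty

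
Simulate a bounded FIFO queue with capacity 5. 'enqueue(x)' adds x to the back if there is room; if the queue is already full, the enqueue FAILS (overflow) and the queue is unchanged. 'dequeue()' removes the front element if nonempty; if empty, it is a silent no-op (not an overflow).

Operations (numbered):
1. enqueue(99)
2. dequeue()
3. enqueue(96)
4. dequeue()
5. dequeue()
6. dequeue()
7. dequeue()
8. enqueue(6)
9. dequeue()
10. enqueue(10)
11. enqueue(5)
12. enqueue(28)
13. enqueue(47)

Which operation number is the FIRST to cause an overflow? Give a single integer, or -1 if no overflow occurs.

Answer: -1

Derivation:
1. enqueue(99): size=1
2. dequeue(): size=0
3. enqueue(96): size=1
4. dequeue(): size=0
5. dequeue(): empty, no-op, size=0
6. dequeue(): empty, no-op, size=0
7. dequeue(): empty, no-op, size=0
8. enqueue(6): size=1
9. dequeue(): size=0
10. enqueue(10): size=1
11. enqueue(5): size=2
12. enqueue(28): size=3
13. enqueue(47): size=4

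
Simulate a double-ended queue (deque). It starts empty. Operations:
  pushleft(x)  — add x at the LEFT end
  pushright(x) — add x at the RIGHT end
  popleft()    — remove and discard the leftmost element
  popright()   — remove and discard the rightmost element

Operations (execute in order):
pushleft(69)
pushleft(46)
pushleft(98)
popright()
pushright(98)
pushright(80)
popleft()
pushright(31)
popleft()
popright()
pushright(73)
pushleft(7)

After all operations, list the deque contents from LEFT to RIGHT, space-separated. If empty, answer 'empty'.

pushleft(69): [69]
pushleft(46): [46, 69]
pushleft(98): [98, 46, 69]
popright(): [98, 46]
pushright(98): [98, 46, 98]
pushright(80): [98, 46, 98, 80]
popleft(): [46, 98, 80]
pushright(31): [46, 98, 80, 31]
popleft(): [98, 80, 31]
popright(): [98, 80]
pushright(73): [98, 80, 73]
pushleft(7): [7, 98, 80, 73]

Answer: 7 98 80 73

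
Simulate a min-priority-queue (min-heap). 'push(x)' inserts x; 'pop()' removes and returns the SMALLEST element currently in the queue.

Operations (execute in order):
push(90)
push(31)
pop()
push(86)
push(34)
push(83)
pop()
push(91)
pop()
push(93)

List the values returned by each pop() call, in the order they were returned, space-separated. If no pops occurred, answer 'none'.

push(90): heap contents = [90]
push(31): heap contents = [31, 90]
pop() → 31: heap contents = [90]
push(86): heap contents = [86, 90]
push(34): heap contents = [34, 86, 90]
push(83): heap contents = [34, 83, 86, 90]
pop() → 34: heap contents = [83, 86, 90]
push(91): heap contents = [83, 86, 90, 91]
pop() → 83: heap contents = [86, 90, 91]
push(93): heap contents = [86, 90, 91, 93]

Answer: 31 34 83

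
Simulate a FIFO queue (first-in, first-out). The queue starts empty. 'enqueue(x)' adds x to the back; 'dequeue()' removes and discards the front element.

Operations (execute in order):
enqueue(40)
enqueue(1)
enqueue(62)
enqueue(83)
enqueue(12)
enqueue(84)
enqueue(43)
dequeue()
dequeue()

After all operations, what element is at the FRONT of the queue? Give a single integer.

Answer: 62

Derivation:
enqueue(40): queue = [40]
enqueue(1): queue = [40, 1]
enqueue(62): queue = [40, 1, 62]
enqueue(83): queue = [40, 1, 62, 83]
enqueue(12): queue = [40, 1, 62, 83, 12]
enqueue(84): queue = [40, 1, 62, 83, 12, 84]
enqueue(43): queue = [40, 1, 62, 83, 12, 84, 43]
dequeue(): queue = [1, 62, 83, 12, 84, 43]
dequeue(): queue = [62, 83, 12, 84, 43]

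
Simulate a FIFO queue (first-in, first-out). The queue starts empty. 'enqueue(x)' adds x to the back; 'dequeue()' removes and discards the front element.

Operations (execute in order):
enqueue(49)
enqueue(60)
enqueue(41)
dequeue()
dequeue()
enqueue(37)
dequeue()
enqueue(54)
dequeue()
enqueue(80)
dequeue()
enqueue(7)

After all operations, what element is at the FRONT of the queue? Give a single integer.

Answer: 80

Derivation:
enqueue(49): queue = [49]
enqueue(60): queue = [49, 60]
enqueue(41): queue = [49, 60, 41]
dequeue(): queue = [60, 41]
dequeue(): queue = [41]
enqueue(37): queue = [41, 37]
dequeue(): queue = [37]
enqueue(54): queue = [37, 54]
dequeue(): queue = [54]
enqueue(80): queue = [54, 80]
dequeue(): queue = [80]
enqueue(7): queue = [80, 7]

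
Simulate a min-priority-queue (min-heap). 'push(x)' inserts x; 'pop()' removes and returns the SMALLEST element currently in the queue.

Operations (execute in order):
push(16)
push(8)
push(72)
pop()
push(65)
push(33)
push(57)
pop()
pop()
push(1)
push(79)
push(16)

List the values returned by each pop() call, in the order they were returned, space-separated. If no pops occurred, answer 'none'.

Answer: 8 16 33

Derivation:
push(16): heap contents = [16]
push(8): heap contents = [8, 16]
push(72): heap contents = [8, 16, 72]
pop() → 8: heap contents = [16, 72]
push(65): heap contents = [16, 65, 72]
push(33): heap contents = [16, 33, 65, 72]
push(57): heap contents = [16, 33, 57, 65, 72]
pop() → 16: heap contents = [33, 57, 65, 72]
pop() → 33: heap contents = [57, 65, 72]
push(1): heap contents = [1, 57, 65, 72]
push(79): heap contents = [1, 57, 65, 72, 79]
push(16): heap contents = [1, 16, 57, 65, 72, 79]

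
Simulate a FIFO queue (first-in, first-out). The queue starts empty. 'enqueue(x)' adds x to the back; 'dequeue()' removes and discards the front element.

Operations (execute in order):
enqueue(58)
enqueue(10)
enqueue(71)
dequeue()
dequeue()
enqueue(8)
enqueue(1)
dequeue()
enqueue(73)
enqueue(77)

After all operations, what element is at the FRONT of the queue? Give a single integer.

enqueue(58): queue = [58]
enqueue(10): queue = [58, 10]
enqueue(71): queue = [58, 10, 71]
dequeue(): queue = [10, 71]
dequeue(): queue = [71]
enqueue(8): queue = [71, 8]
enqueue(1): queue = [71, 8, 1]
dequeue(): queue = [8, 1]
enqueue(73): queue = [8, 1, 73]
enqueue(77): queue = [8, 1, 73, 77]

Answer: 8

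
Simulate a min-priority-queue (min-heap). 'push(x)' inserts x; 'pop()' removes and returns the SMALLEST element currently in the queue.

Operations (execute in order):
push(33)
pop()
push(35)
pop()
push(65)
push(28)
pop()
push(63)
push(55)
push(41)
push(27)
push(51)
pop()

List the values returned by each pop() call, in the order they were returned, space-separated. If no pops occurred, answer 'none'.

push(33): heap contents = [33]
pop() → 33: heap contents = []
push(35): heap contents = [35]
pop() → 35: heap contents = []
push(65): heap contents = [65]
push(28): heap contents = [28, 65]
pop() → 28: heap contents = [65]
push(63): heap contents = [63, 65]
push(55): heap contents = [55, 63, 65]
push(41): heap contents = [41, 55, 63, 65]
push(27): heap contents = [27, 41, 55, 63, 65]
push(51): heap contents = [27, 41, 51, 55, 63, 65]
pop() → 27: heap contents = [41, 51, 55, 63, 65]

Answer: 33 35 28 27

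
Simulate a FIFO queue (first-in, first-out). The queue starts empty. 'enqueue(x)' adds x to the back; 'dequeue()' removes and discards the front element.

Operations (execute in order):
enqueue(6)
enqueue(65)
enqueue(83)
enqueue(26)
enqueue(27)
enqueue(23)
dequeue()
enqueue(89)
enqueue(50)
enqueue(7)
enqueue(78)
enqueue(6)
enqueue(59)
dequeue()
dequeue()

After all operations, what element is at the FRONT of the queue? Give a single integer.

Answer: 26

Derivation:
enqueue(6): queue = [6]
enqueue(65): queue = [6, 65]
enqueue(83): queue = [6, 65, 83]
enqueue(26): queue = [6, 65, 83, 26]
enqueue(27): queue = [6, 65, 83, 26, 27]
enqueue(23): queue = [6, 65, 83, 26, 27, 23]
dequeue(): queue = [65, 83, 26, 27, 23]
enqueue(89): queue = [65, 83, 26, 27, 23, 89]
enqueue(50): queue = [65, 83, 26, 27, 23, 89, 50]
enqueue(7): queue = [65, 83, 26, 27, 23, 89, 50, 7]
enqueue(78): queue = [65, 83, 26, 27, 23, 89, 50, 7, 78]
enqueue(6): queue = [65, 83, 26, 27, 23, 89, 50, 7, 78, 6]
enqueue(59): queue = [65, 83, 26, 27, 23, 89, 50, 7, 78, 6, 59]
dequeue(): queue = [83, 26, 27, 23, 89, 50, 7, 78, 6, 59]
dequeue(): queue = [26, 27, 23, 89, 50, 7, 78, 6, 59]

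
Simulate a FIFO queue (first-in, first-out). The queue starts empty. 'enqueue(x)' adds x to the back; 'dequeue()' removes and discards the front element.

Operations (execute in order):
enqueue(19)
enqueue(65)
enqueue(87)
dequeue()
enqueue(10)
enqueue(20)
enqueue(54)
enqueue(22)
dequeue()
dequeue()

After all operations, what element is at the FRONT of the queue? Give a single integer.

enqueue(19): queue = [19]
enqueue(65): queue = [19, 65]
enqueue(87): queue = [19, 65, 87]
dequeue(): queue = [65, 87]
enqueue(10): queue = [65, 87, 10]
enqueue(20): queue = [65, 87, 10, 20]
enqueue(54): queue = [65, 87, 10, 20, 54]
enqueue(22): queue = [65, 87, 10, 20, 54, 22]
dequeue(): queue = [87, 10, 20, 54, 22]
dequeue(): queue = [10, 20, 54, 22]

Answer: 10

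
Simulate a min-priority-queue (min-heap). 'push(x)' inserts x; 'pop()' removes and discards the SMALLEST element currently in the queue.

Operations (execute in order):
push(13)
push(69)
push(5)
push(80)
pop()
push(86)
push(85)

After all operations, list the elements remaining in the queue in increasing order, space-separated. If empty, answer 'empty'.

push(13): heap contents = [13]
push(69): heap contents = [13, 69]
push(5): heap contents = [5, 13, 69]
push(80): heap contents = [5, 13, 69, 80]
pop() → 5: heap contents = [13, 69, 80]
push(86): heap contents = [13, 69, 80, 86]
push(85): heap contents = [13, 69, 80, 85, 86]

Answer: 13 69 80 85 86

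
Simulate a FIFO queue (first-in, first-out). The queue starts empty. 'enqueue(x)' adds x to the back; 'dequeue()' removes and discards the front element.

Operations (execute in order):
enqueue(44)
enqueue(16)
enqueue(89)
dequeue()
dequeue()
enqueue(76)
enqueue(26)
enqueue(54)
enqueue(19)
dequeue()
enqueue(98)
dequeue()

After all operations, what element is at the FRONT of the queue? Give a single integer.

Answer: 26

Derivation:
enqueue(44): queue = [44]
enqueue(16): queue = [44, 16]
enqueue(89): queue = [44, 16, 89]
dequeue(): queue = [16, 89]
dequeue(): queue = [89]
enqueue(76): queue = [89, 76]
enqueue(26): queue = [89, 76, 26]
enqueue(54): queue = [89, 76, 26, 54]
enqueue(19): queue = [89, 76, 26, 54, 19]
dequeue(): queue = [76, 26, 54, 19]
enqueue(98): queue = [76, 26, 54, 19, 98]
dequeue(): queue = [26, 54, 19, 98]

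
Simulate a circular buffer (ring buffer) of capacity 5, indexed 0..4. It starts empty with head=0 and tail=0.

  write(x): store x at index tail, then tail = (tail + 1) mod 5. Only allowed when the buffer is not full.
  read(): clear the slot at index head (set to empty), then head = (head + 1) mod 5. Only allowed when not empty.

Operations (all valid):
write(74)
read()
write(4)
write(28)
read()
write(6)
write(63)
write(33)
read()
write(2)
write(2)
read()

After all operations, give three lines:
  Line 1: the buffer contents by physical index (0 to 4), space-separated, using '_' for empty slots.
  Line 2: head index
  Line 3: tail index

write(74): buf=[74 _ _ _ _], head=0, tail=1, size=1
read(): buf=[_ _ _ _ _], head=1, tail=1, size=0
write(4): buf=[_ 4 _ _ _], head=1, tail=2, size=1
write(28): buf=[_ 4 28 _ _], head=1, tail=3, size=2
read(): buf=[_ _ 28 _ _], head=2, tail=3, size=1
write(6): buf=[_ _ 28 6 _], head=2, tail=4, size=2
write(63): buf=[_ _ 28 6 63], head=2, tail=0, size=3
write(33): buf=[33 _ 28 6 63], head=2, tail=1, size=4
read(): buf=[33 _ _ 6 63], head=3, tail=1, size=3
write(2): buf=[33 2 _ 6 63], head=3, tail=2, size=4
write(2): buf=[33 2 2 6 63], head=3, tail=3, size=5
read(): buf=[33 2 2 _ 63], head=4, tail=3, size=4

Answer: 33 2 2 _ 63
4
3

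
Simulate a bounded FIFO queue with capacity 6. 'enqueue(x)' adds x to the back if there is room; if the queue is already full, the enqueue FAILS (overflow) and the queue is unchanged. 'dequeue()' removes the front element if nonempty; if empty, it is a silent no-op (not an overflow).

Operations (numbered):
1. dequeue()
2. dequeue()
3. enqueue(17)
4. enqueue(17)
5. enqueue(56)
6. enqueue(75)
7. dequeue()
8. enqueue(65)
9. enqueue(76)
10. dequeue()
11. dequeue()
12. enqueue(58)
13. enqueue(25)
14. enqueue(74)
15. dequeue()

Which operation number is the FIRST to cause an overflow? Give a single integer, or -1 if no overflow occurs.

1. dequeue(): empty, no-op, size=0
2. dequeue(): empty, no-op, size=0
3. enqueue(17): size=1
4. enqueue(17): size=2
5. enqueue(56): size=3
6. enqueue(75): size=4
7. dequeue(): size=3
8. enqueue(65): size=4
9. enqueue(76): size=5
10. dequeue(): size=4
11. dequeue(): size=3
12. enqueue(58): size=4
13. enqueue(25): size=5
14. enqueue(74): size=6
15. dequeue(): size=5

Answer: -1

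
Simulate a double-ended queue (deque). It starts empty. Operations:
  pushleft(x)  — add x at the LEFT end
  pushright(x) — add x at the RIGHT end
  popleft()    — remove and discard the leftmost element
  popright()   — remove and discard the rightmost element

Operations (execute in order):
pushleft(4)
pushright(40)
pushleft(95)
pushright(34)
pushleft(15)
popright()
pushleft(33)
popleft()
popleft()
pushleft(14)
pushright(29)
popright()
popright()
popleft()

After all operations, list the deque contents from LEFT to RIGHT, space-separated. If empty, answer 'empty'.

pushleft(4): [4]
pushright(40): [4, 40]
pushleft(95): [95, 4, 40]
pushright(34): [95, 4, 40, 34]
pushleft(15): [15, 95, 4, 40, 34]
popright(): [15, 95, 4, 40]
pushleft(33): [33, 15, 95, 4, 40]
popleft(): [15, 95, 4, 40]
popleft(): [95, 4, 40]
pushleft(14): [14, 95, 4, 40]
pushright(29): [14, 95, 4, 40, 29]
popright(): [14, 95, 4, 40]
popright(): [14, 95, 4]
popleft(): [95, 4]

Answer: 95 4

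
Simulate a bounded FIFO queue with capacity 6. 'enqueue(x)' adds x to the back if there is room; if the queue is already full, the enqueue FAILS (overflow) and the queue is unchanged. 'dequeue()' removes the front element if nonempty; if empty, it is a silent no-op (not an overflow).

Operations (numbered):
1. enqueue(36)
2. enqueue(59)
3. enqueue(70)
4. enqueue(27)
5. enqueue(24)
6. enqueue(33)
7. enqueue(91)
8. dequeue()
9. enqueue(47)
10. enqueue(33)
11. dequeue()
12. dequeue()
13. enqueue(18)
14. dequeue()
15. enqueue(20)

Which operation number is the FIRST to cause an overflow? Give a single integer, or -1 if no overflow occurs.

Answer: 7

Derivation:
1. enqueue(36): size=1
2. enqueue(59): size=2
3. enqueue(70): size=3
4. enqueue(27): size=4
5. enqueue(24): size=5
6. enqueue(33): size=6
7. enqueue(91): size=6=cap → OVERFLOW (fail)
8. dequeue(): size=5
9. enqueue(47): size=6
10. enqueue(33): size=6=cap → OVERFLOW (fail)
11. dequeue(): size=5
12. dequeue(): size=4
13. enqueue(18): size=5
14. dequeue(): size=4
15. enqueue(20): size=5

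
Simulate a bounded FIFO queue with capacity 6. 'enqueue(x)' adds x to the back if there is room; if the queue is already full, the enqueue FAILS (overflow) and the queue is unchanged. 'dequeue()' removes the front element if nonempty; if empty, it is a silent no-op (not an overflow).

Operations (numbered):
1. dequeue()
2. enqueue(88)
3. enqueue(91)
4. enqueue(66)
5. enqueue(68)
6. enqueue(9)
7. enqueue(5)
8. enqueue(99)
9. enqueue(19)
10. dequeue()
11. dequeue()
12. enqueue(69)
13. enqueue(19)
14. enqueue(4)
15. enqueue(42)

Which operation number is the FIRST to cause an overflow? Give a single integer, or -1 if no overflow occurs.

1. dequeue(): empty, no-op, size=0
2. enqueue(88): size=1
3. enqueue(91): size=2
4. enqueue(66): size=3
5. enqueue(68): size=4
6. enqueue(9): size=5
7. enqueue(5): size=6
8. enqueue(99): size=6=cap → OVERFLOW (fail)
9. enqueue(19): size=6=cap → OVERFLOW (fail)
10. dequeue(): size=5
11. dequeue(): size=4
12. enqueue(69): size=5
13. enqueue(19): size=6
14. enqueue(4): size=6=cap → OVERFLOW (fail)
15. enqueue(42): size=6=cap → OVERFLOW (fail)

Answer: 8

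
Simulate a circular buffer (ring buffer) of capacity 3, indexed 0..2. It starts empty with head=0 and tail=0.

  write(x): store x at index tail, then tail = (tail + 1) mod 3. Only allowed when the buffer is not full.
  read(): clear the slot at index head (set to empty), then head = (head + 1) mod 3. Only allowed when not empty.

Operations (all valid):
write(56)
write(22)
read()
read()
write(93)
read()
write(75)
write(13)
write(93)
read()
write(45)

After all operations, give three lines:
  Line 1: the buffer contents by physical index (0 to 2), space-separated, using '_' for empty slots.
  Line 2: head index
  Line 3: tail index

write(56): buf=[56 _ _], head=0, tail=1, size=1
write(22): buf=[56 22 _], head=0, tail=2, size=2
read(): buf=[_ 22 _], head=1, tail=2, size=1
read(): buf=[_ _ _], head=2, tail=2, size=0
write(93): buf=[_ _ 93], head=2, tail=0, size=1
read(): buf=[_ _ _], head=0, tail=0, size=0
write(75): buf=[75 _ _], head=0, tail=1, size=1
write(13): buf=[75 13 _], head=0, tail=2, size=2
write(93): buf=[75 13 93], head=0, tail=0, size=3
read(): buf=[_ 13 93], head=1, tail=0, size=2
write(45): buf=[45 13 93], head=1, tail=1, size=3

Answer: 45 13 93
1
1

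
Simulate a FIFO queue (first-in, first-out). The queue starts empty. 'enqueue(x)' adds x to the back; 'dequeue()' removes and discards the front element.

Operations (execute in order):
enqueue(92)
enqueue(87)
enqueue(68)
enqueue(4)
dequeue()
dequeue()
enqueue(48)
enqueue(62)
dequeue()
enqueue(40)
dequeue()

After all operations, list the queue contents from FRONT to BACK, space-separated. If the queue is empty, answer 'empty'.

Answer: 48 62 40

Derivation:
enqueue(92): [92]
enqueue(87): [92, 87]
enqueue(68): [92, 87, 68]
enqueue(4): [92, 87, 68, 4]
dequeue(): [87, 68, 4]
dequeue(): [68, 4]
enqueue(48): [68, 4, 48]
enqueue(62): [68, 4, 48, 62]
dequeue(): [4, 48, 62]
enqueue(40): [4, 48, 62, 40]
dequeue(): [48, 62, 40]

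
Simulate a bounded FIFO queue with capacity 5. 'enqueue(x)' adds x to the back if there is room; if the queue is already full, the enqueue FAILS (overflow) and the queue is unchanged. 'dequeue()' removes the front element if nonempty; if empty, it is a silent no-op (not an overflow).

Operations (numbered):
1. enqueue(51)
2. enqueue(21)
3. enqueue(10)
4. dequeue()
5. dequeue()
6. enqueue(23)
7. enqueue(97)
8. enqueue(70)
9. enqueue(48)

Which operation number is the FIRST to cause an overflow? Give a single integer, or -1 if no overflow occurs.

1. enqueue(51): size=1
2. enqueue(21): size=2
3. enqueue(10): size=3
4. dequeue(): size=2
5. dequeue(): size=1
6. enqueue(23): size=2
7. enqueue(97): size=3
8. enqueue(70): size=4
9. enqueue(48): size=5

Answer: -1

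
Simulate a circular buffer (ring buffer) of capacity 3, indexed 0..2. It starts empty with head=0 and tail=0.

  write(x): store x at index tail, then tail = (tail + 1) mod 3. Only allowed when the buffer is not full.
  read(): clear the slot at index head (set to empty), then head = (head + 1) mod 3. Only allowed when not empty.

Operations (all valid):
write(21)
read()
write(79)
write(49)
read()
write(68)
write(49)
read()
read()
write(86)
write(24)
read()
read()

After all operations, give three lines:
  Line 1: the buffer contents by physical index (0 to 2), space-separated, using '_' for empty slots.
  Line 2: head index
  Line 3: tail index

write(21): buf=[21 _ _], head=0, tail=1, size=1
read(): buf=[_ _ _], head=1, tail=1, size=0
write(79): buf=[_ 79 _], head=1, tail=2, size=1
write(49): buf=[_ 79 49], head=1, tail=0, size=2
read(): buf=[_ _ 49], head=2, tail=0, size=1
write(68): buf=[68 _ 49], head=2, tail=1, size=2
write(49): buf=[68 49 49], head=2, tail=2, size=3
read(): buf=[68 49 _], head=0, tail=2, size=2
read(): buf=[_ 49 _], head=1, tail=2, size=1
write(86): buf=[_ 49 86], head=1, tail=0, size=2
write(24): buf=[24 49 86], head=1, tail=1, size=3
read(): buf=[24 _ 86], head=2, tail=1, size=2
read(): buf=[24 _ _], head=0, tail=1, size=1

Answer: 24 _ _
0
1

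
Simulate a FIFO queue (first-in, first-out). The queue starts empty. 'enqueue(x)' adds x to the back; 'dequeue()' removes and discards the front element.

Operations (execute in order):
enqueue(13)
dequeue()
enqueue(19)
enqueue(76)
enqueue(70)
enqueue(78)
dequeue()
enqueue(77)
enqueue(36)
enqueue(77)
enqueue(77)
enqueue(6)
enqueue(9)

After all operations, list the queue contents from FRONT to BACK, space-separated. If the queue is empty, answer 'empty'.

Answer: 76 70 78 77 36 77 77 6 9

Derivation:
enqueue(13): [13]
dequeue(): []
enqueue(19): [19]
enqueue(76): [19, 76]
enqueue(70): [19, 76, 70]
enqueue(78): [19, 76, 70, 78]
dequeue(): [76, 70, 78]
enqueue(77): [76, 70, 78, 77]
enqueue(36): [76, 70, 78, 77, 36]
enqueue(77): [76, 70, 78, 77, 36, 77]
enqueue(77): [76, 70, 78, 77, 36, 77, 77]
enqueue(6): [76, 70, 78, 77, 36, 77, 77, 6]
enqueue(9): [76, 70, 78, 77, 36, 77, 77, 6, 9]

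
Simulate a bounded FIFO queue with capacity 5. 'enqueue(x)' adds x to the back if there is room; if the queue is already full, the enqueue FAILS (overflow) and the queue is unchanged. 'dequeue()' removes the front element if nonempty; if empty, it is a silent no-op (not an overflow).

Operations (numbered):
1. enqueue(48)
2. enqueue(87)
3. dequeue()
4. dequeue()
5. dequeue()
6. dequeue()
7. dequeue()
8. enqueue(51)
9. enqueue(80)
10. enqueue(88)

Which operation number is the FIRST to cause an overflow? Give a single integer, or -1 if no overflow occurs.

Answer: -1

Derivation:
1. enqueue(48): size=1
2. enqueue(87): size=2
3. dequeue(): size=1
4. dequeue(): size=0
5. dequeue(): empty, no-op, size=0
6. dequeue(): empty, no-op, size=0
7. dequeue(): empty, no-op, size=0
8. enqueue(51): size=1
9. enqueue(80): size=2
10. enqueue(88): size=3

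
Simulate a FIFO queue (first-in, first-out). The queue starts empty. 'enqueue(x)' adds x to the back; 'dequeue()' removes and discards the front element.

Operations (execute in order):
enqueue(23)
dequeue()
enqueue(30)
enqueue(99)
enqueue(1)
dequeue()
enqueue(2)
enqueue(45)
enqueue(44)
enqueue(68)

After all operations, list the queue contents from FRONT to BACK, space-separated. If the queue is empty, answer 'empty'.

enqueue(23): [23]
dequeue(): []
enqueue(30): [30]
enqueue(99): [30, 99]
enqueue(1): [30, 99, 1]
dequeue(): [99, 1]
enqueue(2): [99, 1, 2]
enqueue(45): [99, 1, 2, 45]
enqueue(44): [99, 1, 2, 45, 44]
enqueue(68): [99, 1, 2, 45, 44, 68]

Answer: 99 1 2 45 44 68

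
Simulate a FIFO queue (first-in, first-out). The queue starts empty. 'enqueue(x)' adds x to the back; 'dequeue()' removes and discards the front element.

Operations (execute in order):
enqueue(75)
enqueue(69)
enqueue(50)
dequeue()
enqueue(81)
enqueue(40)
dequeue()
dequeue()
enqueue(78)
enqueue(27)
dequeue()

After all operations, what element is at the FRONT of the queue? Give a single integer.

Answer: 40

Derivation:
enqueue(75): queue = [75]
enqueue(69): queue = [75, 69]
enqueue(50): queue = [75, 69, 50]
dequeue(): queue = [69, 50]
enqueue(81): queue = [69, 50, 81]
enqueue(40): queue = [69, 50, 81, 40]
dequeue(): queue = [50, 81, 40]
dequeue(): queue = [81, 40]
enqueue(78): queue = [81, 40, 78]
enqueue(27): queue = [81, 40, 78, 27]
dequeue(): queue = [40, 78, 27]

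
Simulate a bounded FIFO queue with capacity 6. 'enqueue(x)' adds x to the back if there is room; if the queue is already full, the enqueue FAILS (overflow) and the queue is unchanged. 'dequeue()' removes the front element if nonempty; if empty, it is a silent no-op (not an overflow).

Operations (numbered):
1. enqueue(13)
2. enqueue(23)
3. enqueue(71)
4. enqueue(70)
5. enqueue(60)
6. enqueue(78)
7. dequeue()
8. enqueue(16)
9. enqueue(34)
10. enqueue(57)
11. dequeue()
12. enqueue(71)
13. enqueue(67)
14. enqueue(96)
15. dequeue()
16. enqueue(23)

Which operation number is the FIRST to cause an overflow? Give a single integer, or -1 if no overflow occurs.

Answer: 9

Derivation:
1. enqueue(13): size=1
2. enqueue(23): size=2
3. enqueue(71): size=3
4. enqueue(70): size=4
5. enqueue(60): size=5
6. enqueue(78): size=6
7. dequeue(): size=5
8. enqueue(16): size=6
9. enqueue(34): size=6=cap → OVERFLOW (fail)
10. enqueue(57): size=6=cap → OVERFLOW (fail)
11. dequeue(): size=5
12. enqueue(71): size=6
13. enqueue(67): size=6=cap → OVERFLOW (fail)
14. enqueue(96): size=6=cap → OVERFLOW (fail)
15. dequeue(): size=5
16. enqueue(23): size=6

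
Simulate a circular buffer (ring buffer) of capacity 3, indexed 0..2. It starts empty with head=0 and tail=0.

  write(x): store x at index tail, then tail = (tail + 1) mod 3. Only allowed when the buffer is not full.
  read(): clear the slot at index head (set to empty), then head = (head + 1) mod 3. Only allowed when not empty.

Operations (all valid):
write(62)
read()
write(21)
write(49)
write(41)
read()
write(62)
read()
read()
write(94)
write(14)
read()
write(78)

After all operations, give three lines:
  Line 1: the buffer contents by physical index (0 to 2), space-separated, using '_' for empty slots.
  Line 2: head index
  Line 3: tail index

Answer: 14 78 94
2
2

Derivation:
write(62): buf=[62 _ _], head=0, tail=1, size=1
read(): buf=[_ _ _], head=1, tail=1, size=0
write(21): buf=[_ 21 _], head=1, tail=2, size=1
write(49): buf=[_ 21 49], head=1, tail=0, size=2
write(41): buf=[41 21 49], head=1, tail=1, size=3
read(): buf=[41 _ 49], head=2, tail=1, size=2
write(62): buf=[41 62 49], head=2, tail=2, size=3
read(): buf=[41 62 _], head=0, tail=2, size=2
read(): buf=[_ 62 _], head=1, tail=2, size=1
write(94): buf=[_ 62 94], head=1, tail=0, size=2
write(14): buf=[14 62 94], head=1, tail=1, size=3
read(): buf=[14 _ 94], head=2, tail=1, size=2
write(78): buf=[14 78 94], head=2, tail=2, size=3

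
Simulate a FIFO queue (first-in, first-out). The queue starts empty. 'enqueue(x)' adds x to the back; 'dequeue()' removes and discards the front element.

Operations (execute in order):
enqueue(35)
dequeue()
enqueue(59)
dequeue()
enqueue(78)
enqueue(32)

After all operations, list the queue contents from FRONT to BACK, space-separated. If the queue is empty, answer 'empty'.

Answer: 78 32

Derivation:
enqueue(35): [35]
dequeue(): []
enqueue(59): [59]
dequeue(): []
enqueue(78): [78]
enqueue(32): [78, 32]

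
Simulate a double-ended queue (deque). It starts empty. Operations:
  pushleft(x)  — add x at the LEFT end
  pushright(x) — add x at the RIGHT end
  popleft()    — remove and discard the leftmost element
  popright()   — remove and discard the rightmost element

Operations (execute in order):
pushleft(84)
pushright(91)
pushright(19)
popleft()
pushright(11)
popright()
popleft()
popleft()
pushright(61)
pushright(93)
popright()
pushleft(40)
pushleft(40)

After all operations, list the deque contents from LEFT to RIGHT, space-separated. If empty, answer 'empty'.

pushleft(84): [84]
pushright(91): [84, 91]
pushright(19): [84, 91, 19]
popleft(): [91, 19]
pushright(11): [91, 19, 11]
popright(): [91, 19]
popleft(): [19]
popleft(): []
pushright(61): [61]
pushright(93): [61, 93]
popright(): [61]
pushleft(40): [40, 61]
pushleft(40): [40, 40, 61]

Answer: 40 40 61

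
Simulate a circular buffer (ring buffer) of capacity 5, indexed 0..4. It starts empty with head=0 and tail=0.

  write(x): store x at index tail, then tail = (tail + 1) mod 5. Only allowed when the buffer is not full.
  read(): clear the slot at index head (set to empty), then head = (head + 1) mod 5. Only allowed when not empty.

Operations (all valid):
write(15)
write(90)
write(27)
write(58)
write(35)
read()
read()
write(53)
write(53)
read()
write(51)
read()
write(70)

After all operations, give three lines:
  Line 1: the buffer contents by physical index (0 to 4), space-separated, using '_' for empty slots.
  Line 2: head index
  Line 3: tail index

Answer: 53 53 51 70 35
4
4

Derivation:
write(15): buf=[15 _ _ _ _], head=0, tail=1, size=1
write(90): buf=[15 90 _ _ _], head=0, tail=2, size=2
write(27): buf=[15 90 27 _ _], head=0, tail=3, size=3
write(58): buf=[15 90 27 58 _], head=0, tail=4, size=4
write(35): buf=[15 90 27 58 35], head=0, tail=0, size=5
read(): buf=[_ 90 27 58 35], head=1, tail=0, size=4
read(): buf=[_ _ 27 58 35], head=2, tail=0, size=3
write(53): buf=[53 _ 27 58 35], head=2, tail=1, size=4
write(53): buf=[53 53 27 58 35], head=2, tail=2, size=5
read(): buf=[53 53 _ 58 35], head=3, tail=2, size=4
write(51): buf=[53 53 51 58 35], head=3, tail=3, size=5
read(): buf=[53 53 51 _ 35], head=4, tail=3, size=4
write(70): buf=[53 53 51 70 35], head=4, tail=4, size=5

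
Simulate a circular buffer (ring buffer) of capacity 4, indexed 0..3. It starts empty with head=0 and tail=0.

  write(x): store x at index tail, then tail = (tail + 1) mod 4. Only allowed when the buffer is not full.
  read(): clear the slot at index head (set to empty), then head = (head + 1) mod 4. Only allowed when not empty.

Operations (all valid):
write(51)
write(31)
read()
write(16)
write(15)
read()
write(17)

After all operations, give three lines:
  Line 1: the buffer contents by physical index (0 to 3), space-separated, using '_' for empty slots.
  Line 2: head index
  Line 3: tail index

Answer: 17 _ 16 15
2
1

Derivation:
write(51): buf=[51 _ _ _], head=0, tail=1, size=1
write(31): buf=[51 31 _ _], head=0, tail=2, size=2
read(): buf=[_ 31 _ _], head=1, tail=2, size=1
write(16): buf=[_ 31 16 _], head=1, tail=3, size=2
write(15): buf=[_ 31 16 15], head=1, tail=0, size=3
read(): buf=[_ _ 16 15], head=2, tail=0, size=2
write(17): buf=[17 _ 16 15], head=2, tail=1, size=3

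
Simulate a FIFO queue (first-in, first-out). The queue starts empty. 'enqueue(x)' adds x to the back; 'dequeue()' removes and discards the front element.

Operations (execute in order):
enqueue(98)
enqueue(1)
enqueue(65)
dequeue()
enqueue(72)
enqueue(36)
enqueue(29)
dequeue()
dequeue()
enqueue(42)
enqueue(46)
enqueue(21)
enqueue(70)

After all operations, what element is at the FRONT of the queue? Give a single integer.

Answer: 72

Derivation:
enqueue(98): queue = [98]
enqueue(1): queue = [98, 1]
enqueue(65): queue = [98, 1, 65]
dequeue(): queue = [1, 65]
enqueue(72): queue = [1, 65, 72]
enqueue(36): queue = [1, 65, 72, 36]
enqueue(29): queue = [1, 65, 72, 36, 29]
dequeue(): queue = [65, 72, 36, 29]
dequeue(): queue = [72, 36, 29]
enqueue(42): queue = [72, 36, 29, 42]
enqueue(46): queue = [72, 36, 29, 42, 46]
enqueue(21): queue = [72, 36, 29, 42, 46, 21]
enqueue(70): queue = [72, 36, 29, 42, 46, 21, 70]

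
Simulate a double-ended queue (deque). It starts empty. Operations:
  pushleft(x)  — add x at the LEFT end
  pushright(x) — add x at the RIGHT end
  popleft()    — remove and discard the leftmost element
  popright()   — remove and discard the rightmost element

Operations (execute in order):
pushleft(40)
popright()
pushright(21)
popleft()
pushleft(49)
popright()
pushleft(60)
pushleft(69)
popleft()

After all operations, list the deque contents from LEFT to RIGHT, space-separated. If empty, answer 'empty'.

pushleft(40): [40]
popright(): []
pushright(21): [21]
popleft(): []
pushleft(49): [49]
popright(): []
pushleft(60): [60]
pushleft(69): [69, 60]
popleft(): [60]

Answer: 60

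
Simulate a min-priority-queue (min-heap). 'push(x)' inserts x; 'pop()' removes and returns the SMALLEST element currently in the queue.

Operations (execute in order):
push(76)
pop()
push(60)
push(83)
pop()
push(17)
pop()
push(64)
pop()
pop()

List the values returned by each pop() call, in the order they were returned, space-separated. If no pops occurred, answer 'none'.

Answer: 76 60 17 64 83

Derivation:
push(76): heap contents = [76]
pop() → 76: heap contents = []
push(60): heap contents = [60]
push(83): heap contents = [60, 83]
pop() → 60: heap contents = [83]
push(17): heap contents = [17, 83]
pop() → 17: heap contents = [83]
push(64): heap contents = [64, 83]
pop() → 64: heap contents = [83]
pop() → 83: heap contents = []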